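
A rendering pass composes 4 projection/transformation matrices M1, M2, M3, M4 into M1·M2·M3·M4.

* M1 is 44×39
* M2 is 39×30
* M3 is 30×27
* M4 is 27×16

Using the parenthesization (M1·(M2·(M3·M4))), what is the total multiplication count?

59136

(M3·M4): 30×27 by 27×16 → 30×16, cost 30·27·16 = 12960
(M2·(M3·M4)): 39×30 by 30×16 → 39×16, cost 39·30·16 = 18720; cumulative 31680
(M1·(M2·(M3·M4))): 44×39 by 39×16 → 44×16, cost 44·39·16 = 27456; cumulative 59136
Total: 59136 scalar multiplications.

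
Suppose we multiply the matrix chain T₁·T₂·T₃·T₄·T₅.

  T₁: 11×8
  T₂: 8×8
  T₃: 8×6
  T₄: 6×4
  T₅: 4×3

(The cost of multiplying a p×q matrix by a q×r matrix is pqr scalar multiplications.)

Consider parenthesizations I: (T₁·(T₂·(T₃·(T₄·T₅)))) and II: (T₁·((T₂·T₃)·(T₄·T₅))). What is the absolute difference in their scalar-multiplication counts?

Order I = (T₁·(T₂·(T₃·(T₄·T₅)))): (T₄·T₅): 6×4 by 4×3 → 6×3, cost 6·4·3 = 72; (T₃·(T₄·T₅)): 8×6 by 6×3 → 8×3, cost 8·6·3 = 144; cumulative 216; (T₂·(T₃·(T₄·T₅))): 8×8 by 8×3 → 8×3, cost 8·8·3 = 192; cumulative 408; (T₁·(T₂·(T₃·(T₄·T₅)))): 11×8 by 8×3 → 11×3, cost 11·8·3 = 264; cumulative 672. Total 672.
Order II = (T₁·((T₂·T₃)·(T₄·T₅))): (T₂·T₃): 8×8 by 8×6 → 8×6, cost 8·8·6 = 384; (T₄·T₅): 6×4 by 4×3 → 6×3, cost 6·4·3 = 72; ((T₂·T₃)·(T₄·T₅)): 8×6 by 6×3 → 8×3, cost 8·6·3 = 144; cumulative 600; (T₁·((T₂·T₃)·(T₄·T₅))): 11×8 by 8×3 → 11×3, cost 11·8·3 = 264; cumulative 864. Total 864.
Difference: |672 − 864| = 192.

192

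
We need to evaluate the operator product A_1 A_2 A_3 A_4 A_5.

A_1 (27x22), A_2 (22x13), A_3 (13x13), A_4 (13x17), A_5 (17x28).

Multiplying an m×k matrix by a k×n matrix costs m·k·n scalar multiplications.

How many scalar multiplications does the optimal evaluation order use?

26611

Adjacent pairs: A_1A_2 = 27·22·13 = 7722; A_2A_3 = 22·13·13 = 3718; A_3A_4 = 13·13·17 = 2873; A_4A_5 = 13·17·28 = 6188.
Length 3: A_1..A_3: k=1: 0+3718+27·22·13=11440; k=2: 7722+0+27·13·13=12285 → min 11440 | A_2..A_4: k=2: 0+2873+22·13·17=7735; k=3: 3718+0+22·13·17=8580 → min 7735 | A_3..A_5: k=3: 0+6188+13·13·28=10920; k=4: 2873+0+13·17·28=9061 → min 9061.
Length 4: A_1..A_4: k=1: 0+7735+27·22·17=17833; k=2: 7722+2873+27·13·17=16562; k=3: 11440+0+27·13·17=17407 → min 16562 | A_2..A_5: k=2: 0+9061+22·13·28=17069; k=3: 3718+6188+22·13·28=17914; k=4: 7735+0+22·17·28=18207 → min 17069.
Length 5: A_1..A_5: k=1: 0+17069+27·22·28=33701; k=2: 7722+9061+27·13·28=26611; k=3: 11440+6188+27·13·28=27456; k=4: 16562+0+27·17·28=29414 → min 26611.
Optimal order: ((A_1 A_2) ((A_3 A_4) A_5)) with cost 26611.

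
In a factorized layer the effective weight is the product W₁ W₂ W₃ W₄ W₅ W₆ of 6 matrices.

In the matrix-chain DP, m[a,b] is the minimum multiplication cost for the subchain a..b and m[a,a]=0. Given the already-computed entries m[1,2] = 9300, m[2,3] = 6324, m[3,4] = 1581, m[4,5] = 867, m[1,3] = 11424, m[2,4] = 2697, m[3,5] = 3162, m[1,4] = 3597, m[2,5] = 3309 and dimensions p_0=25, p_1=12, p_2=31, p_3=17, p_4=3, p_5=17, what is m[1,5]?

m[1,5] = min over k∈[1,4] of m[1,k]+m[k+1,5]+p_{0}·p_k·p_{5}.
k=1: 0 + 3309 + 25·12·17 = 8409; k=2: 9300 + 3162 + 25·31·17 = 25637; k=3: 11424 + 867 + 25·17·17 = 19516; k=4: 3597 + 0 + 25·3·17 = 4872.
Minimum: 4872 at k=4.

4872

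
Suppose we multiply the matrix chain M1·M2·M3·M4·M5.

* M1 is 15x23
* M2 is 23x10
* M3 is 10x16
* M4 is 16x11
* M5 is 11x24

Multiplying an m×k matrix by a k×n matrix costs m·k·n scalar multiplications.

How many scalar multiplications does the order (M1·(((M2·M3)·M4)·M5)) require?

22080

(M2·M3): 23×10 by 10×16 → 23×16, cost 23·10·16 = 3680
((M2·M3)·M4): 23×16 by 16×11 → 23×11, cost 23·16·11 = 4048; cumulative 7728
(((M2·M3)·M4)·M5): 23×11 by 11×24 → 23×24, cost 23·11·24 = 6072; cumulative 13800
(M1·(((M2·M3)·M4)·M5)): 15×23 by 23×24 → 15×24, cost 15·23·24 = 8280; cumulative 22080
Total: 22080 scalar multiplications.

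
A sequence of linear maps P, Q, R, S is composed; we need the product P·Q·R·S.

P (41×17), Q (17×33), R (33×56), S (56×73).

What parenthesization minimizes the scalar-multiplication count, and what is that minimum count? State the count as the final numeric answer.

Adjacent pairs: PQ = 41·17·33 = 23001; QR = 17·33·56 = 31416; RS = 33·56·73 = 134904.
Length 3: P..R: k=1: 0+31416+41·17·56=70448; k=2: 23001+0+41·33·56=98769 → min 70448 | Q..S: k=2: 0+134904+17·33·73=175857; k=3: 31416+0+17·56·73=100912 → min 100912.
Length 4: P..S: k=1: 0+100912+41·17·73=151793; k=2: 23001+134904+41·33·73=256674; k=3: 70448+0+41·56·73=238056 → min 151793.
Optimal parenthesization: (P·((Q·R)·S)) with cost 151793.

151793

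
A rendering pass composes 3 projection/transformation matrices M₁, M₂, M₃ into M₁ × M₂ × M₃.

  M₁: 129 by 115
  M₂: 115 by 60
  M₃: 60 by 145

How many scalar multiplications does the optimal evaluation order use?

2012400

Order (M₁ × (M₂ × M₃)): (M₂ × M₃): 115×60 by 60×145 → 115×145, cost 115·60·145 = 1000500; (M₁ × (M₂ × M₃)): 129×115 by 115×145 → 129×145, cost 129·115·145 = 2151075; cumulative 3151575. Total 3151575.
Order ((M₁ × M₂) × M₃): (M₁ × M₂): 129×115 by 115×60 → 129×60, cost 129·115·60 = 890100; ((M₁ × M₂) × M₃): 129×60 by 60×145 → 129×145, cost 129·60·145 = 1122300; cumulative 2012400. Total 2012400.
Minimum: 2012400.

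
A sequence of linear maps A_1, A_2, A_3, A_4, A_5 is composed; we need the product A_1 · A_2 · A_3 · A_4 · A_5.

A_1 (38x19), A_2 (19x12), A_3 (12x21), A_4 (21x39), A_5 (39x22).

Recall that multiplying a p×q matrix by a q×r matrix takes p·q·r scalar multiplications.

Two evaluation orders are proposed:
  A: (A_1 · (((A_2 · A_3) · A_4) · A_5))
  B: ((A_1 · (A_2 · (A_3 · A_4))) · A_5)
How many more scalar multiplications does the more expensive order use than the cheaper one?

26947

Order A = (A_1 · (((A_2 · A_3) · A_4) · A_5)): (A_2 · A_3): 19×12 by 12×21 → 19×21, cost 19·12·21 = 4788; ((A_2 · A_3) · A_4): 19×21 by 21×39 → 19×39, cost 19·21·39 = 15561; cumulative 20349; (((A_2 · A_3) · A_4) · A_5): 19×39 by 39×22 → 19×22, cost 19·39·22 = 16302; cumulative 36651; (A_1 · (((A_2 · A_3) · A_4) · A_5)): 38×19 by 19×22 → 38×22, cost 38·19·22 = 15884; cumulative 52535. Total 52535.
Order B = ((A_1 · (A_2 · (A_3 · A_4))) · A_5): (A_3 · A_4): 12×21 by 21×39 → 12×39, cost 12·21·39 = 9828; (A_2 · (A_3 · A_4)): 19×12 by 12×39 → 19×39, cost 19·12·39 = 8892; cumulative 18720; (A_1 · (A_2 · (A_3 · A_4))): 38×19 by 19×39 → 38×39, cost 38·19·39 = 28158; cumulative 46878; ((A_1 · (A_2 · (A_3 · A_4))) · A_5): 38×39 by 39×22 → 38×22, cost 38·39·22 = 32604; cumulative 79482. Total 79482.
Difference: |52535 − 79482| = 26947.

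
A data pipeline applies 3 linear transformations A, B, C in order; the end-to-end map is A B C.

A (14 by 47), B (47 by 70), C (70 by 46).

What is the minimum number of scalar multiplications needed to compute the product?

91140

Order (A (B C)): (B C): 47×70 by 70×46 → 47×46, cost 47·70·46 = 151340; (A (B C)): 14×47 by 47×46 → 14×46, cost 14·47·46 = 30268; cumulative 181608. Total 181608.
Order ((A B) C): (A B): 14×47 by 47×70 → 14×70, cost 14·47·70 = 46060; ((A B) C): 14×70 by 70×46 → 14×46, cost 14·70·46 = 45080; cumulative 91140. Total 91140.
Minimum: 91140.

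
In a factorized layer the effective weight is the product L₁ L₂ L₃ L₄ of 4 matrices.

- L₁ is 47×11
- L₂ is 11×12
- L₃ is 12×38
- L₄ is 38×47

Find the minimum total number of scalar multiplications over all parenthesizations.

Adjacent pairs: L₁L₂ = 47·11·12 = 6204; L₂L₃ = 11·12·38 = 5016; L₃L₄ = 12·38·47 = 21432.
Length 3: L₁..L₃: k=1: 0+5016+47·11·38=24662; k=2: 6204+0+47·12·38=27636 → min 24662 | L₂..L₄: k=2: 0+21432+11·12·47=27636; k=3: 5016+0+11·38·47=24662 → min 24662.
Length 4: L₁..L₄: k=1: 0+24662+47·11·47=48961; k=2: 6204+21432+47·12·47=54144; k=3: 24662+0+47·38·47=108604 → min 48961.
Optimal order: (L₁ ((L₂ L₃) L₄)) with cost 48961.

48961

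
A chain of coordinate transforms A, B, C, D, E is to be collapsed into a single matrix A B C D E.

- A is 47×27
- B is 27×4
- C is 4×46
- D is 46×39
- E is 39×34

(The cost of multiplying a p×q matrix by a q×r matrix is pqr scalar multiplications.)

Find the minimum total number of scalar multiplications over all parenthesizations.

23948

Adjacent pairs: AB = 47·27·4 = 5076; BC = 27·4·46 = 4968; CD = 4·46·39 = 7176; DE = 46·39·34 = 60996.
Length 3: A..C: k=1: 0+4968+47·27·46=63342; k=2: 5076+0+47·4·46=13724 → min 13724 | B..D: k=2: 0+7176+27·4·39=11388; k=3: 4968+0+27·46·39=53406 → min 11388 | C..E: k=3: 0+60996+4·46·34=67252; k=4: 7176+0+4·39·34=12480 → min 12480.
Length 4: A..D: k=1: 0+11388+47·27·39=60879; k=2: 5076+7176+47·4·39=19584; k=3: 13724+0+47·46·39=98042 → min 19584 | B..E: k=2: 0+12480+27·4·34=16152; k=3: 4968+60996+27·46·34=108192; k=4: 11388+0+27·39·34=47190 → min 16152.
Length 5: A..E: k=1: 0+16152+47·27·34=59298; k=2: 5076+12480+47·4·34=23948; k=3: 13724+60996+47·46·34=148228; k=4: 19584+0+47·39·34=81906 → min 23948.
Optimal order: ((A B) ((C D) E)) with cost 23948.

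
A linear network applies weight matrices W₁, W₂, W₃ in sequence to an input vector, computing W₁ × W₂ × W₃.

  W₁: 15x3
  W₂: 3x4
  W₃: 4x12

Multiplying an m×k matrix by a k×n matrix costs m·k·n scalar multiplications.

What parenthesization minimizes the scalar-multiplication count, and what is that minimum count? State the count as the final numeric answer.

684

(W₁ × (W₂ × W₃)): cost 684.
((W₁ × W₂) × W₃): cost 900.
Optimal: (W₁ × (W₂ × W₃)) with cost 684.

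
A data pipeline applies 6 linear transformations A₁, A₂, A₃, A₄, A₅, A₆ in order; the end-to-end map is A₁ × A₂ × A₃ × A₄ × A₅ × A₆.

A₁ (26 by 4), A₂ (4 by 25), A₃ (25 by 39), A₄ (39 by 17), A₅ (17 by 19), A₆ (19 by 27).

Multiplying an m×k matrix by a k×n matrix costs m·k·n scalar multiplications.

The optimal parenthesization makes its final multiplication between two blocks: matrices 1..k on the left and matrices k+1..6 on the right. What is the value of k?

1

Adjacent pairs: A₁A₂ = 26·4·25 = 2600; A₂A₃ = 4·25·39 = 3900; A₃A₄ = 25·39·17 = 16575; A₄A₅ = 39·17·19 = 12597; A₅A₆ = 17·19·27 = 8721.
Length 3: A₁..A₃: k=1: 0+3900+26·4·39=7956; k=2: 2600+0+26·25·39=27950 → min 7956 | A₂..A₄: k=2: 0+16575+4·25·17=18275; k=3: 3900+0+4·39·17=6552 → min 6552 | A₃..A₅: k=3: 0+12597+25·39·19=31122; k=4: 16575+0+25·17·19=24650 → min 24650 | A₄..A₆: k=4: 0+8721+39·17·27=26622; k=5: 12597+0+39·19·27=32604 → min 26622.
Length 4: A₁..A₄: k=1: 0+6552+26·4·17=8320; k=2: 2600+16575+26·25·17=30225; k=3: 7956+0+26·39·17=25194 → min 8320 | A₂..A₅: k=2: 0+24650+4·25·19=26550; k=3: 3900+12597+4·39·19=19461; k=4: 6552+0+4·17·19=7844 → min 7844 | A₃..A₆: k=3: 0+26622+25·39·27=52947; k=4: 16575+8721+25·17·27=36771; k=5: 24650+0+25·19·27=37475 → min 36771.
Length 5: A₁..A₅: k=1: 0+7844+26·4·19=9820; k=2: 2600+24650+26·25·19=39600; k=3: 7956+12597+26·39·19=39819; k=4: 8320+0+26·17·19=16718 → min 9820 | A₂..A₆: k=2: 0+36771+4·25·27=39471; k=3: 3900+26622+4·39·27=34734; k=4: 6552+8721+4·17·27=17109; k=5: 7844+0+4·19·27=9896 → min 9896.
Top-level splits: k=1: (A₁..A₁)·(A₂..A₆) → 0+9896+26·4·27 = 12704; k=2: (A₁..A₂)·(A₃..A₆) → 2600+36771+26·25·27 = 56921; k=3: (A₁..A₃)·(A₄..A₆) → 7956+26622+26·39·27 = 61956; k=4: (A₁..A₄)·(A₅..A₆) → 8320+8721+26·17·27 = 28975; k=5: (A₁..A₅)·(A₆..A₆) → 9820+0+26·19·27 = 23158.
Best split is after A₁, i.e. k = 1.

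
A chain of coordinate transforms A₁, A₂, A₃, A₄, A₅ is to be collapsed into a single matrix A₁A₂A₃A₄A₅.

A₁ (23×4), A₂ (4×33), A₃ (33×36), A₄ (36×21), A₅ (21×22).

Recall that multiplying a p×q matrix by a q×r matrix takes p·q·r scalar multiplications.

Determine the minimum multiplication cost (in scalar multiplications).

11648

Adjacent pairs: A₁A₂ = 23·4·33 = 3036; A₂A₃ = 4·33·36 = 4752; A₃A₄ = 33·36·21 = 24948; A₄A₅ = 36·21·22 = 16632.
Length 3: A₁..A₃: k=1: 0+4752+23·4·36=8064; k=2: 3036+0+23·33·36=30360 → min 8064 | A₂..A₄: k=2: 0+24948+4·33·21=27720; k=3: 4752+0+4·36·21=7776 → min 7776 | A₃..A₅: k=3: 0+16632+33·36·22=42768; k=4: 24948+0+33·21·22=40194 → min 40194.
Length 4: A₁..A₄: k=1: 0+7776+23·4·21=9708; k=2: 3036+24948+23·33·21=43923; k=3: 8064+0+23·36·21=25452 → min 9708 | A₂..A₅: k=2: 0+40194+4·33·22=43098; k=3: 4752+16632+4·36·22=24552; k=4: 7776+0+4·21·22=9624 → min 9624.
Length 5: A₁..A₅: k=1: 0+9624+23·4·22=11648; k=2: 3036+40194+23·33·22=59928; k=3: 8064+16632+23·36·22=42912; k=4: 9708+0+23·21·22=20334 → min 11648.
Optimal order: (A₁(((A₂A₃)A₄)A₅)) with cost 11648.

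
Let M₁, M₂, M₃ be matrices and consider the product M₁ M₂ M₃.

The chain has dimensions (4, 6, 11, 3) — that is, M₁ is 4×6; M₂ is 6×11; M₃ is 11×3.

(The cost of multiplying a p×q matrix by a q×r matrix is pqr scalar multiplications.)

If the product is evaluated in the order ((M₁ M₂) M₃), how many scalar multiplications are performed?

396

(M₁ M₂): 4×6 by 6×11 → 4×11, cost 4·6·11 = 264
((M₁ M₂) M₃): 4×11 by 11×3 → 4×3, cost 4·11·3 = 132; cumulative 396
Total: 396 scalar multiplications.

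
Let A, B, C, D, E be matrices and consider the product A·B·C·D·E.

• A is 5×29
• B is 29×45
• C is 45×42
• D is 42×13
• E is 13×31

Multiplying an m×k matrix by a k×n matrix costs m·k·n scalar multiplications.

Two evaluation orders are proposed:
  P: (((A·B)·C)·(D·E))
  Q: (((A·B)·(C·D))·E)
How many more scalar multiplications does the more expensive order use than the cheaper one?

Order P = (((A·B)·C)·(D·E)): (A·B): 5×29 by 29×45 → 5×45, cost 5·29·45 = 6525; ((A·B)·C): 5×45 by 45×42 → 5×42, cost 5·45·42 = 9450; cumulative 15975; (D·E): 42×13 by 13×31 → 42×31, cost 42·13·31 = 16926; (((A·B)·C)·(D·E)): 5×42 by 42×31 → 5×31, cost 5·42·31 = 6510; cumulative 39411. Total 39411.
Order Q = (((A·B)·(C·D))·E): (A·B): 5×29 by 29×45 → 5×45, cost 5·29·45 = 6525; (C·D): 45×42 by 42×13 → 45×13, cost 45·42·13 = 24570; ((A·B)·(C·D)): 5×45 by 45×13 → 5×13, cost 5·45·13 = 2925; cumulative 34020; (((A·B)·(C·D))·E): 5×13 by 13×31 → 5×31, cost 5·13·31 = 2015; cumulative 36035. Total 36035.
Difference: |39411 − 36035| = 3376.

3376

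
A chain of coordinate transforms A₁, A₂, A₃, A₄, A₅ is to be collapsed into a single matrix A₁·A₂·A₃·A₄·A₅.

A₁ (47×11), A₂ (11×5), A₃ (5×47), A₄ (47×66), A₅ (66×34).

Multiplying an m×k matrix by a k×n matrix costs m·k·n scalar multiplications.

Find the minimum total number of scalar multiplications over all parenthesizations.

Adjacent pairs: A₁A₂ = 47·11·5 = 2585; A₂A₃ = 11·5·47 = 2585; A₃A₄ = 5·47·66 = 15510; A₄A₅ = 47·66·34 = 105468.
Length 3: A₁..A₃: k=1: 0+2585+47·11·47=26884; k=2: 2585+0+47·5·47=13630 → min 13630 | A₂..A₄: k=2: 0+15510+11·5·66=19140; k=3: 2585+0+11·47·66=36707 → min 19140 | A₃..A₅: k=3: 0+105468+5·47·34=113458; k=4: 15510+0+5·66·34=26730 → min 26730.
Length 4: A₁..A₄: k=1: 0+19140+47·11·66=53262; k=2: 2585+15510+47·5·66=33605; k=3: 13630+0+47·47·66=159424 → min 33605 | A₂..A₅: k=2: 0+26730+11·5·34=28600; k=3: 2585+105468+11·47·34=125631; k=4: 19140+0+11·66·34=43824 → min 28600.
Length 5: A₁..A₅: k=1: 0+28600+47·11·34=46178; k=2: 2585+26730+47·5·34=37305; k=3: 13630+105468+47·47·34=194204; k=4: 33605+0+47·66·34=139073 → min 37305.
Optimal order: ((A₁·A₂)·((A₃·A₄)·A₅)) with cost 37305.

37305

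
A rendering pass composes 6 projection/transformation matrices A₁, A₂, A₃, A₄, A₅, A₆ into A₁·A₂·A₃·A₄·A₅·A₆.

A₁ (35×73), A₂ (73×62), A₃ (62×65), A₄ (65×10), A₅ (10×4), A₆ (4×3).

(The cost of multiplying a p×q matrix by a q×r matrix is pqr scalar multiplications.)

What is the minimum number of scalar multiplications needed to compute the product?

35403

Adjacent pairs: A₁A₂ = 35·73·62 = 158410; A₂A₃ = 73·62·65 = 294190; A₃A₄ = 62·65·10 = 40300; A₄A₅ = 65·10·4 = 2600; A₅A₆ = 10·4·3 = 120.
Length 3: A₁..A₃: k=1: 0+294190+35·73·65=460265; k=2: 158410+0+35·62·65=299460 → min 299460 | A₂..A₄: k=2: 0+40300+73·62·10=85560; k=3: 294190+0+73·65·10=341640 → min 85560 | A₃..A₅: k=3: 0+2600+62·65·4=18720; k=4: 40300+0+62·10·4=42780 → min 18720 | A₄..A₆: k=4: 0+120+65·10·3=2070; k=5: 2600+0+65·4·3=3380 → min 2070.
Length 4: A₁..A₄: k=1: 0+85560+35·73·10=111110; k=2: 158410+40300+35·62·10=220410; k=3: 299460+0+35·65·10=322210 → min 111110 | A₂..A₅: k=2: 0+18720+73·62·4=36824; k=3: 294190+2600+73·65·4=315770; k=4: 85560+0+73·10·4=88480 → min 36824 | A₃..A₆: k=3: 0+2070+62·65·3=14160; k=4: 40300+120+62·10·3=42280; k=5: 18720+0+62·4·3=19464 → min 14160.
Length 5: A₁..A₅: k=1: 0+36824+35·73·4=47044; k=2: 158410+18720+35·62·4=185810; k=3: 299460+2600+35·65·4=311160; k=4: 111110+0+35·10·4=112510 → min 47044 | A₂..A₆: k=2: 0+14160+73·62·3=27738; k=3: 294190+2070+73·65·3=310495; k=4: 85560+120+73·10·3=87870; k=5: 36824+0+73·4·3=37700 → min 27738.
Length 6: A₁..A₆: k=1: 0+27738+35·73·3=35403; k=2: 158410+14160+35·62·3=179080; k=3: 299460+2070+35·65·3=308355; k=4: 111110+120+35·10·3=112280; k=5: 47044+0+35·4·3=47464 → min 35403.
Optimal order: (A₁·(A₂·(A₃·(A₄·(A₅·A₆))))) with cost 35403.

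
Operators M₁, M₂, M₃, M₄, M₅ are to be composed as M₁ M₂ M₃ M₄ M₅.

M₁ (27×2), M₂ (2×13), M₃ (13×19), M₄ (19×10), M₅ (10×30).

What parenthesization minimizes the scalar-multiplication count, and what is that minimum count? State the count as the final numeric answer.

Adjacent pairs: M₁M₂ = 27·2·13 = 702; M₂M₃ = 2·13·19 = 494; M₃M₄ = 13·19·10 = 2470; M₄M₅ = 19·10·30 = 5700.
Length 3: M₁..M₃: k=1: 0+494+27·2·19=1520; k=2: 702+0+27·13·19=7371 → min 1520 | M₂..M₄: k=2: 0+2470+2·13·10=2730; k=3: 494+0+2·19·10=874 → min 874 | M₃..M₅: k=3: 0+5700+13·19·30=13110; k=4: 2470+0+13·10·30=6370 → min 6370.
Length 4: M₁..M₄: k=1: 0+874+27·2·10=1414; k=2: 702+2470+27·13·10=6682; k=3: 1520+0+27·19·10=6650 → min 1414 | M₂..M₅: k=2: 0+6370+2·13·30=7150; k=3: 494+5700+2·19·30=7334; k=4: 874+0+2·10·30=1474 → min 1474.
Length 5: M₁..M₅: k=1: 0+1474+27·2·30=3094; k=2: 702+6370+27·13·30=17602; k=3: 1520+5700+27·19·30=22610; k=4: 1414+0+27·10·30=9514 → min 3094.
Optimal parenthesization: (M₁ (((M₂ M₃) M₄) M₅)) with cost 3094.

3094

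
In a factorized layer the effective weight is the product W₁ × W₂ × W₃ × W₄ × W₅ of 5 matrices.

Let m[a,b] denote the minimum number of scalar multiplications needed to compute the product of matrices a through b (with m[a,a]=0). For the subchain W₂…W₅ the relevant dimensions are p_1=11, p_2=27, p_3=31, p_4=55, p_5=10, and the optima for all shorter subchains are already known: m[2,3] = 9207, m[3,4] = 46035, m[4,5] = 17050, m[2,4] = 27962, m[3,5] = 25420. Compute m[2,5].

m[2,5] = min over k∈[2,4] of m[2,k]+m[k+1,5]+p_{1}·p_k·p_{5}.
k=2: 0 + 25420 + 11·27·10 = 28390; k=3: 9207 + 17050 + 11·31·10 = 29667; k=4: 27962 + 0 + 11·55·10 = 34012.
Minimum: 28390 at k=2.

28390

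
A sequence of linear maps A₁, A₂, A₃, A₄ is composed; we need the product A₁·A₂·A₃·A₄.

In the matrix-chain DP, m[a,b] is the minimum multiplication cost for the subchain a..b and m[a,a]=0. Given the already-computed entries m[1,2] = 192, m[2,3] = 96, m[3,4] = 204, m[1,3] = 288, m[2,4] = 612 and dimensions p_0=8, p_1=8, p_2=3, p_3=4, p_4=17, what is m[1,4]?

m[1,4] = min over k∈[1,3] of m[1,k]+m[k+1,4]+p_{0}·p_k·p_{4}.
k=1: 0 + 612 + 8·8·17 = 1700; k=2: 192 + 204 + 8·3·17 = 804; k=3: 288 + 0 + 8·4·17 = 832.
Minimum: 804 at k=2.

804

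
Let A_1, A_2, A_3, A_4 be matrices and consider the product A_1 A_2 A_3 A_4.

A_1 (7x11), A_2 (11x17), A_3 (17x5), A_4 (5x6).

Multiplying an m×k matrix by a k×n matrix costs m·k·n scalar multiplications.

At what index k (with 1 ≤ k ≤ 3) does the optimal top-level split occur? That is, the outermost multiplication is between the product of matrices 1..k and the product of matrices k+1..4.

Adjacent pairs: A_1A_2 = 7·11·17 = 1309; A_2A_3 = 11·17·5 = 935; A_3A_4 = 17·5·6 = 510.
Length 3: A_1..A_3: k=1: 0+935+7·11·5=1320; k=2: 1309+0+7·17·5=1904 → min 1320 | A_2..A_4: k=2: 0+510+11·17·6=1632; k=3: 935+0+11·5·6=1265 → min 1265.
Top-level splits: k=1: (A_1..A_1)·(A_2..A_4) → 0+1265+7·11·6 = 1727; k=2: (A_1..A_2)·(A_3..A_4) → 1309+510+7·17·6 = 2533; k=3: (A_1..A_3)·(A_4..A_4) → 1320+0+7·5·6 = 1530.
Best split is after A_3, i.e. k = 3.

3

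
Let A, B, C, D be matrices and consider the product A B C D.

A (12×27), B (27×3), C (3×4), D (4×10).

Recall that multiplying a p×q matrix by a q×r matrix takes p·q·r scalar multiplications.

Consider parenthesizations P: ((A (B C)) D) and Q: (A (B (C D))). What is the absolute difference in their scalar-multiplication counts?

2070

Order P = ((A (B C)) D): (B C): 27×3 by 3×4 → 27×4, cost 27·3·4 = 324; (A (B C)): 12×27 by 27×4 → 12×4, cost 12·27·4 = 1296; cumulative 1620; ((A (B C)) D): 12×4 by 4×10 → 12×10, cost 12·4·10 = 480; cumulative 2100. Total 2100.
Order Q = (A (B (C D))): (C D): 3×4 by 4×10 → 3×10, cost 3·4·10 = 120; (B (C D)): 27×3 by 3×10 → 27×10, cost 27·3·10 = 810; cumulative 930; (A (B (C D))): 12×27 by 27×10 → 12×10, cost 12·27·10 = 3240; cumulative 4170. Total 4170.
Difference: |2100 − 4170| = 2070.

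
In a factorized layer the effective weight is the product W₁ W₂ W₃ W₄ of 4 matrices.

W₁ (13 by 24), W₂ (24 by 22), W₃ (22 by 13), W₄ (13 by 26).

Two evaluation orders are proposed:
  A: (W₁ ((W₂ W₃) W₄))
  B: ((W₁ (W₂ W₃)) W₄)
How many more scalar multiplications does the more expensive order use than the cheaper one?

7774

Order A = (W₁ ((W₂ W₃) W₄)): (W₂ W₃): 24×22 by 22×13 → 24×13, cost 24·22·13 = 6864; ((W₂ W₃) W₄): 24×13 by 13×26 → 24×26, cost 24·13·26 = 8112; cumulative 14976; (W₁ ((W₂ W₃) W₄)): 13×24 by 24×26 → 13×26, cost 13·24·26 = 8112; cumulative 23088. Total 23088.
Order B = ((W₁ (W₂ W₃)) W₄): (W₂ W₃): 24×22 by 22×13 → 24×13, cost 24·22·13 = 6864; (W₁ (W₂ W₃)): 13×24 by 24×13 → 13×13, cost 13·24·13 = 4056; cumulative 10920; ((W₁ (W₂ W₃)) W₄): 13×13 by 13×26 → 13×26, cost 13·13·26 = 4394; cumulative 15314. Total 15314.
Difference: |23088 − 15314| = 7774.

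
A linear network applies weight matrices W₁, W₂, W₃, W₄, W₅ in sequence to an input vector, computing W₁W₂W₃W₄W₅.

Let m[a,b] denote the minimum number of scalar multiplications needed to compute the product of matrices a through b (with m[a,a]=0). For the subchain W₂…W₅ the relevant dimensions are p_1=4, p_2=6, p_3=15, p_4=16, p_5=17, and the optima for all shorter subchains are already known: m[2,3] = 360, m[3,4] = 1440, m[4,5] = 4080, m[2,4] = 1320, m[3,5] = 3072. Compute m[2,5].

m[2,5] = min over k∈[2,4] of m[2,k]+m[k+1,5]+p_{1}·p_k·p_{5}.
k=2: 0 + 3072 + 4·6·17 = 3480; k=3: 360 + 4080 + 4·15·17 = 5460; k=4: 1320 + 0 + 4·16·17 = 2408.
Minimum: 2408 at k=4.

2408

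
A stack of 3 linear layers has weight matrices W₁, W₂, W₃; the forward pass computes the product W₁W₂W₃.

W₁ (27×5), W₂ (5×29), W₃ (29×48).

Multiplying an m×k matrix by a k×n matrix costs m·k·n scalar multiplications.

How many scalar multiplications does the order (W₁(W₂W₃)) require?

(W₂W₃): 5×29 by 29×48 → 5×48, cost 5·29·48 = 6960
(W₁(W₂W₃)): 27×5 by 5×48 → 27×48, cost 27·5·48 = 6480; cumulative 13440
Total: 13440 scalar multiplications.

13440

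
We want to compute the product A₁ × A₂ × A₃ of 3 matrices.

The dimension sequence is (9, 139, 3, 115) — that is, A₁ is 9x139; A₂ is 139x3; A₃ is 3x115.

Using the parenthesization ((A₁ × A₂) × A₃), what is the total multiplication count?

(A₁ × A₂): 9×139 by 139×3 → 9×3, cost 9·139·3 = 3753
((A₁ × A₂) × A₃): 9×3 by 3×115 → 9×115, cost 9·3·115 = 3105; cumulative 6858
Total: 6858 scalar multiplications.

6858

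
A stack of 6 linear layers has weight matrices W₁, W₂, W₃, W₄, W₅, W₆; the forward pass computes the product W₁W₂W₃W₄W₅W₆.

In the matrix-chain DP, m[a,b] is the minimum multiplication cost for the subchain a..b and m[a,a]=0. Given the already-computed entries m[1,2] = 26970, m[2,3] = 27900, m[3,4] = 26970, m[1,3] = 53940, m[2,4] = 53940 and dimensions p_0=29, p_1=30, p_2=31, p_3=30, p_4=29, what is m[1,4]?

79170

m[1,4] = min over k∈[1,3] of m[1,k]+m[k+1,4]+p_{0}·p_k·p_{4}.
k=1: 0 + 53940 + 29·30·29 = 79170; k=2: 26970 + 26970 + 29·31·29 = 80011; k=3: 53940 + 0 + 29·30·29 = 79170.
Minimum: 79170 at k=1.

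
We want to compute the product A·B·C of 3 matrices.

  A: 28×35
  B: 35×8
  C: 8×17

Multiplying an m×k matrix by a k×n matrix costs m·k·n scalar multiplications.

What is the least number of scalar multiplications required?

11648

Order (A·(B·C)): (B·C): 35×8 by 8×17 → 35×17, cost 35·8·17 = 4760; (A·(B·C)): 28×35 by 35×17 → 28×17, cost 28·35·17 = 16660; cumulative 21420. Total 21420.
Order ((A·B)·C): (A·B): 28×35 by 35×8 → 28×8, cost 28·35·8 = 7840; ((A·B)·C): 28×8 by 8×17 → 28×17, cost 28·8·17 = 3808; cumulative 11648. Total 11648.
Minimum: 11648.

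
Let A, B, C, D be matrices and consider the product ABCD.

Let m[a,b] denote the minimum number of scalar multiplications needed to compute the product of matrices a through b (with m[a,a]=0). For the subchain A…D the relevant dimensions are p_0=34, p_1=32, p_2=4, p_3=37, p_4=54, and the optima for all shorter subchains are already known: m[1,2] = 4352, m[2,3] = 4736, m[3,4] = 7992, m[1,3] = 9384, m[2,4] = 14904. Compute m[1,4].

19688

m[1,4] = min over k∈[1,3] of m[1,k]+m[k+1,4]+p_{0}·p_k·p_{4}.
k=1: 0 + 14904 + 34·32·54 = 73656; k=2: 4352 + 7992 + 34·4·54 = 19688; k=3: 9384 + 0 + 34·37·54 = 77316.
Minimum: 19688 at k=2.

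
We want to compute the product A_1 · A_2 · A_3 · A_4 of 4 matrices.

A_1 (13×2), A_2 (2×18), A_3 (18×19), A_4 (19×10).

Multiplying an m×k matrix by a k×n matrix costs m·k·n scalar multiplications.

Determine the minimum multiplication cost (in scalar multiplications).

Adjacent pairs: A_1A_2 = 13·2·18 = 468; A_2A_3 = 2·18·19 = 684; A_3A_4 = 18·19·10 = 3420.
Length 3: A_1..A_3: k=1: 0+684+13·2·19=1178; k=2: 468+0+13·18·19=4914 → min 1178 | A_2..A_4: k=2: 0+3420+2·18·10=3780; k=3: 684+0+2·19·10=1064 → min 1064.
Length 4: A_1..A_4: k=1: 0+1064+13·2·10=1324; k=2: 468+3420+13·18·10=6228; k=3: 1178+0+13·19·10=3648 → min 1324.
Optimal order: (A_1 · ((A_2 · A_3) · A_4)) with cost 1324.

1324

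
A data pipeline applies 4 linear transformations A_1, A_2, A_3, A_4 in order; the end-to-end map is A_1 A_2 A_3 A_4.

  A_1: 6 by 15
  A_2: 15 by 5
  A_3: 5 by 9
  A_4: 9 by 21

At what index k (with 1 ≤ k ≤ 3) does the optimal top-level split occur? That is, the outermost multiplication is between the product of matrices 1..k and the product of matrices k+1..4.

3

Adjacent pairs: A_1A_2 = 6·15·5 = 450; A_2A_3 = 15·5·9 = 675; A_3A_4 = 5·9·21 = 945.
Length 3: A_1..A_3: k=1: 0+675+6·15·9=1485; k=2: 450+0+6·5·9=720 → min 720 | A_2..A_4: k=2: 0+945+15·5·21=2520; k=3: 675+0+15·9·21=3510 → min 2520.
Top-level splits: k=1: (A_1..A_1)·(A_2..A_4) → 0+2520+6·15·21 = 4410; k=2: (A_1..A_2)·(A_3..A_4) → 450+945+6·5·21 = 2025; k=3: (A_1..A_3)·(A_4..A_4) → 720+0+6·9·21 = 1854.
Best split is after A_3, i.e. k = 3.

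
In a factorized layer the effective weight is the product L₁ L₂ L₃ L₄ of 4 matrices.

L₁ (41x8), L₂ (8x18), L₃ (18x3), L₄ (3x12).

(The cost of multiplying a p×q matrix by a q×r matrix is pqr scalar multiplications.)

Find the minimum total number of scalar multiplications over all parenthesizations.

Adjacent pairs: L₁L₂ = 41·8·18 = 5904; L₂L₃ = 8·18·3 = 432; L₃L₄ = 18·3·12 = 648.
Length 3: L₁..L₃: k=1: 0+432+41·8·3=1416; k=2: 5904+0+41·18·3=8118 → min 1416 | L₂..L₄: k=2: 0+648+8·18·12=2376; k=3: 432+0+8·3·12=720 → min 720.
Length 4: L₁..L₄: k=1: 0+720+41·8·12=4656; k=2: 5904+648+41·18·12=15408; k=3: 1416+0+41·3·12=2892 → min 2892.
Optimal order: ((L₁ (L₂ L₃)) L₄) with cost 2892.

2892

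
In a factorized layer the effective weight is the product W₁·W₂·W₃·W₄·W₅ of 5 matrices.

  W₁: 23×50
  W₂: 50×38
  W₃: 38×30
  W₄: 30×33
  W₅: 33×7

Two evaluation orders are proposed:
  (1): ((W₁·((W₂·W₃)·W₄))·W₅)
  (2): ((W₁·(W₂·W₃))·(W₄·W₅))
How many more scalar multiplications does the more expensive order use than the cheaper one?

Order (1) = ((W₁·((W₂·W₃)·W₄))·W₅): (W₂·W₃): 50×38 by 38×30 → 50×30, cost 50·38·30 = 57000; ((W₂·W₃)·W₄): 50×30 by 30×33 → 50×33, cost 50·30·33 = 49500; cumulative 106500; (W₁·((W₂·W₃)·W₄)): 23×50 by 50×33 → 23×33, cost 23·50·33 = 37950; cumulative 144450; ((W₁·((W₂·W₃)·W₄))·W₅): 23×33 by 33×7 → 23×7, cost 23·33·7 = 5313; cumulative 149763. Total 149763.
Order (2) = ((W₁·(W₂·W₃))·(W₄·W₅)): (W₂·W₃): 50×38 by 38×30 → 50×30, cost 50·38·30 = 57000; (W₁·(W₂·W₃)): 23×50 by 50×30 → 23×30, cost 23·50·30 = 34500; cumulative 91500; (W₄·W₅): 30×33 by 33×7 → 30×7, cost 30·33·7 = 6930; ((W₁·(W₂·W₃))·(W₄·W₅)): 23×30 by 30×7 → 23×7, cost 23·30·7 = 4830; cumulative 103260. Total 103260.
Difference: |149763 − 103260| = 46503.

46503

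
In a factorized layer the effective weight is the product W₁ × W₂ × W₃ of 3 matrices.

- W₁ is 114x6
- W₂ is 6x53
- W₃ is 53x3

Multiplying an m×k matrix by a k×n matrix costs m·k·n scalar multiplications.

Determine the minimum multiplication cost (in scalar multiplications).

3006

Order (W₁ × (W₂ × W₃)): (W₂ × W₃): 6×53 by 53×3 → 6×3, cost 6·53·3 = 954; (W₁ × (W₂ × W₃)): 114×6 by 6×3 → 114×3, cost 114·6·3 = 2052; cumulative 3006. Total 3006.
Order ((W₁ × W₂) × W₃): (W₁ × W₂): 114×6 by 6×53 → 114×53, cost 114·6·53 = 36252; ((W₁ × W₂) × W₃): 114×53 by 53×3 → 114×3, cost 114·53·3 = 18126; cumulative 54378. Total 54378.
Minimum: 3006.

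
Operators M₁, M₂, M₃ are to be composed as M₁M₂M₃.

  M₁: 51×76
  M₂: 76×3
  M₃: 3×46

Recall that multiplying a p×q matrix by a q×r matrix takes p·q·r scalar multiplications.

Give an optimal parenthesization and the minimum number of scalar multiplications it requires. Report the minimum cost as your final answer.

(M₁(M₂M₃)): cost 188784.
((M₁M₂)M₃): cost 18666.
Optimal: ((M₁M₂)M₃) with cost 18666.

18666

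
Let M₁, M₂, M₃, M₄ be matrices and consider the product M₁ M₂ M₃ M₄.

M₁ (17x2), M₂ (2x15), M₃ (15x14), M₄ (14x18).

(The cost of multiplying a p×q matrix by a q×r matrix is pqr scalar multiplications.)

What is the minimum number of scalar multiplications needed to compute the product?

1536

Adjacent pairs: M₁M₂ = 17·2·15 = 510; M₂M₃ = 2·15·14 = 420; M₃M₄ = 15·14·18 = 3780.
Length 3: M₁..M₃: k=1: 0+420+17·2·14=896; k=2: 510+0+17·15·14=4080 → min 896 | M₂..M₄: k=2: 0+3780+2·15·18=4320; k=3: 420+0+2·14·18=924 → min 924.
Length 4: M₁..M₄: k=1: 0+924+17·2·18=1536; k=2: 510+3780+17·15·18=8880; k=3: 896+0+17·14·18=5180 → min 1536.
Optimal order: (M₁ ((M₂ M₃) M₄)) with cost 1536.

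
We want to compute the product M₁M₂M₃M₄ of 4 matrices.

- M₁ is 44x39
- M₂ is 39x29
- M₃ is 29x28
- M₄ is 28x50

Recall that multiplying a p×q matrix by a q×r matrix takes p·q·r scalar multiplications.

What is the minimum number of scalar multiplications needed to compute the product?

141316

Adjacent pairs: M₁M₂ = 44·39·29 = 49764; M₂M₃ = 39·29·28 = 31668; M₃M₄ = 29·28·50 = 40600.
Length 3: M₁..M₃: k=1: 0+31668+44·39·28=79716; k=2: 49764+0+44·29·28=85492 → min 79716 | M₂..M₄: k=2: 0+40600+39·29·50=97150; k=3: 31668+0+39·28·50=86268 → min 86268.
Length 4: M₁..M₄: k=1: 0+86268+44·39·50=172068; k=2: 49764+40600+44·29·50=154164; k=3: 79716+0+44·28·50=141316 → min 141316.
Optimal order: ((M₁(M₂M₃))M₄) with cost 141316.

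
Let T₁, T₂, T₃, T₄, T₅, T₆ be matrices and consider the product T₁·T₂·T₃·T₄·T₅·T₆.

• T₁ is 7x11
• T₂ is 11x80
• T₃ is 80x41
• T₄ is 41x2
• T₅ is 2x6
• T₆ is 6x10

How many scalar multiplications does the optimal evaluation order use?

8734

Adjacent pairs: T₁T₂ = 7·11·80 = 6160; T₂T₃ = 11·80·41 = 36080; T₃T₄ = 80·41·2 = 6560; T₄T₅ = 41·2·6 = 492; T₅T₆ = 2·6·10 = 120.
Length 3: T₁..T₃: k=1: 0+36080+7·11·41=39237; k=2: 6160+0+7·80·41=29120 → min 29120 | T₂..T₄: k=2: 0+6560+11·80·2=8320; k=3: 36080+0+11·41·2=36982 → min 8320 | T₃..T₅: k=3: 0+492+80·41·6=20172; k=4: 6560+0+80·2·6=7520 → min 7520 | T₄..T₆: k=4: 0+120+41·2·10=940; k=5: 492+0+41·6·10=2952 → min 940.
Length 4: T₁..T₄: k=1: 0+8320+7·11·2=8474; k=2: 6160+6560+7·80·2=13840; k=3: 29120+0+7·41·2=29694 → min 8474 | T₂..T₅: k=2: 0+7520+11·80·6=12800; k=3: 36080+492+11·41·6=39278; k=4: 8320+0+11·2·6=8452 → min 8452 | T₃..T₆: k=3: 0+940+80·41·10=33740; k=4: 6560+120+80·2·10=8280; k=5: 7520+0+80·6·10=12320 → min 8280.
Length 5: T₁..T₅: k=1: 0+8452+7·11·6=8914; k=2: 6160+7520+7·80·6=17040; k=3: 29120+492+7·41·6=31334; k=4: 8474+0+7·2·6=8558 → min 8558 | T₂..T₆: k=2: 0+8280+11·80·10=17080; k=3: 36080+940+11·41·10=41530; k=4: 8320+120+11·2·10=8660; k=5: 8452+0+11·6·10=9112 → min 8660.
Length 6: T₁..T₆: k=1: 0+8660+7·11·10=9430; k=2: 6160+8280+7·80·10=20040; k=3: 29120+940+7·41·10=32930; k=4: 8474+120+7·2·10=8734; k=5: 8558+0+7·6·10=8978 → min 8734.
Optimal order: ((T₁·(T₂·(T₃·T₄)))·(T₅·T₆)) with cost 8734.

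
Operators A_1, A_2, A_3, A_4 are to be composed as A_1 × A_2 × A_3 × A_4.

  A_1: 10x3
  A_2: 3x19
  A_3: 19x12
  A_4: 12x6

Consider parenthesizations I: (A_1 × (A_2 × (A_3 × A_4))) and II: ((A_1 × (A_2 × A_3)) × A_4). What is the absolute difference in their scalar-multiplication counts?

Order I = (A_1 × (A_2 × (A_3 × A_4))): (A_3 × A_4): 19×12 by 12×6 → 19×6, cost 19·12·6 = 1368; (A_2 × (A_3 × A_4)): 3×19 by 19×6 → 3×6, cost 3·19·6 = 342; cumulative 1710; (A_1 × (A_2 × (A_3 × A_4))): 10×3 by 3×6 → 10×6, cost 10·3·6 = 180; cumulative 1890. Total 1890.
Order II = ((A_1 × (A_2 × A_3)) × A_4): (A_2 × A_3): 3×19 by 19×12 → 3×12, cost 3·19·12 = 684; (A_1 × (A_2 × A_3)): 10×3 by 3×12 → 10×12, cost 10·3·12 = 360; cumulative 1044; ((A_1 × (A_2 × A_3)) × A_4): 10×12 by 12×6 → 10×6, cost 10·12·6 = 720; cumulative 1764. Total 1764.
Difference: |1890 − 1764| = 126.

126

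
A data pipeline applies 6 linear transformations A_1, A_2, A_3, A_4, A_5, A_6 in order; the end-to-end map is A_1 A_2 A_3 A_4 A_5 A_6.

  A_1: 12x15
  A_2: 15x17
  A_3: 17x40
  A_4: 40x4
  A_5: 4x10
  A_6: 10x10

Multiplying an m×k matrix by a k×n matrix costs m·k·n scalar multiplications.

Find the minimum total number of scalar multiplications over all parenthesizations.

5340

Adjacent pairs: A_1A_2 = 12·15·17 = 3060; A_2A_3 = 15·17·40 = 10200; A_3A_4 = 17·40·4 = 2720; A_4A_5 = 40·4·10 = 1600; A_5A_6 = 4·10·10 = 400.
Length 3: A_1..A_3: k=1: 0+10200+12·15·40=17400; k=2: 3060+0+12·17·40=11220 → min 11220 | A_2..A_4: k=2: 0+2720+15·17·4=3740; k=3: 10200+0+15·40·4=12600 → min 3740 | A_3..A_5: k=3: 0+1600+17·40·10=8400; k=4: 2720+0+17·4·10=3400 → min 3400 | A_4..A_6: k=4: 0+400+40·4·10=2000; k=5: 1600+0+40·10·10=5600 → min 2000.
Length 4: A_1..A_4: k=1: 0+3740+12·15·4=4460; k=2: 3060+2720+12·17·4=6596; k=3: 11220+0+12·40·4=13140 → min 4460 | A_2..A_5: k=2: 0+3400+15·17·10=5950; k=3: 10200+1600+15·40·10=17800; k=4: 3740+0+15·4·10=4340 → min 4340 | A_3..A_6: k=3: 0+2000+17·40·10=8800; k=4: 2720+400+17·4·10=3800; k=5: 3400+0+17·10·10=5100 → min 3800.
Length 5: A_1..A_5: k=1: 0+4340+12·15·10=6140; k=2: 3060+3400+12·17·10=8500; k=3: 11220+1600+12·40·10=17620; k=4: 4460+0+12·4·10=4940 → min 4940 | A_2..A_6: k=2: 0+3800+15·17·10=6350; k=3: 10200+2000+15·40·10=18200; k=4: 3740+400+15·4·10=4740; k=5: 4340+0+15·10·10=5840 → min 4740.
Length 6: A_1..A_6: k=1: 0+4740+12·15·10=6540; k=2: 3060+3800+12·17·10=8900; k=3: 11220+2000+12·40·10=18020; k=4: 4460+400+12·4·10=5340; k=5: 4940+0+12·10·10=6140 → min 5340.
Optimal order: ((A_1 (A_2 (A_3 A_4))) (A_5 A_6)) with cost 5340.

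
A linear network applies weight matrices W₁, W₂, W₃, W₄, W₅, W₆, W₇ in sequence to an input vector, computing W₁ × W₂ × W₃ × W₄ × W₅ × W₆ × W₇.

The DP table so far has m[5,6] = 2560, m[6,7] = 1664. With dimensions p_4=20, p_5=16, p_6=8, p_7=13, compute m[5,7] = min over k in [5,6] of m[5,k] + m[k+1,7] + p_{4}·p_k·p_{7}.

m[5,7] = min over k∈[5,6] of m[5,k]+m[k+1,7]+p_{4}·p_k·p_{7}.
k=5: 0 + 1664 + 20·16·13 = 5824; k=6: 2560 + 0 + 20·8·13 = 4640.
Minimum: 4640 at k=6.

4640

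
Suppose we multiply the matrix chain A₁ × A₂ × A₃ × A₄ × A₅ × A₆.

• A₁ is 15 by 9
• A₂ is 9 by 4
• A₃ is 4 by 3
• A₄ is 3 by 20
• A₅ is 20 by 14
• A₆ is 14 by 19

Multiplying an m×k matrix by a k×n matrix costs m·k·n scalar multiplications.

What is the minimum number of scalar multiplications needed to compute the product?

3006

Adjacent pairs: A₁A₂ = 15·9·4 = 540; A₂A₃ = 9·4·3 = 108; A₃A₄ = 4·3·20 = 240; A₄A₅ = 3·20·14 = 840; A₅A₆ = 20·14·19 = 5320.
Length 3: A₁..A₃: k=1: 0+108+15·9·3=513; k=2: 540+0+15·4·3=720 → min 513 | A₂..A₄: k=2: 0+240+9·4·20=960; k=3: 108+0+9·3·20=648 → min 648 | A₃..A₅: k=3: 0+840+4·3·14=1008; k=4: 240+0+4·20·14=1360 → min 1008 | A₄..A₆: k=4: 0+5320+3·20·19=6460; k=5: 840+0+3·14·19=1638 → min 1638.
Length 4: A₁..A₄: k=1: 0+648+15·9·20=3348; k=2: 540+240+15·4·20=1980; k=3: 513+0+15·3·20=1413 → min 1413 | A₂..A₅: k=2: 0+1008+9·4·14=1512; k=3: 108+840+9·3·14=1326; k=4: 648+0+9·20·14=3168 → min 1326 | A₃..A₆: k=3: 0+1638+4·3·19=1866; k=4: 240+5320+4·20·19=7080; k=5: 1008+0+4·14·19=2072 → min 1866.
Length 5: A₁..A₅: k=1: 0+1326+15·9·14=3216; k=2: 540+1008+15·4·14=2388; k=3: 513+840+15·3·14=1983; k=4: 1413+0+15·20·14=5613 → min 1983 | A₂..A₆: k=2: 0+1866+9·4·19=2550; k=3: 108+1638+9·3·19=2259; k=4: 648+5320+9·20·19=9388; k=5: 1326+0+9·14·19=3720 → min 2259.
Length 6: A₁..A₆: k=1: 0+2259+15·9·19=4824; k=2: 540+1866+15·4·19=3546; k=3: 513+1638+15·3·19=3006; k=4: 1413+5320+15·20·19=12433; k=5: 1983+0+15·14·19=5973 → min 3006.
Optimal order: ((A₁ × (A₂ × A₃)) × ((A₄ × A₅) × A₆)) with cost 3006.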